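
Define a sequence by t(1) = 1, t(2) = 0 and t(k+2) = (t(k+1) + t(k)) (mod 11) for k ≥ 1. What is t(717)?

5

Listing terms: t(1) = 1,  t(2) = 0,  t(3) = 1,  t(4) = 1,  t(5) = 2,  t(6) = 3,  t(7) = 5,  t(8) = 8,  t(9) = 2,  t(10) = 10,  t(11) = 1,  t(12) = 0.
Since (t(11), t(12)) = (t(1), t(2)) = (1, 0) (two consecutive terms determine the rest), the sequence is periodic with period 10.
So t(717) = t(1 + ((717-1) mod 10)) = t(7) = 5.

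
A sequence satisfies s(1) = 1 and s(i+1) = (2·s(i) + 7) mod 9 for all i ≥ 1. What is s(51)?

7

s(1) = 1, s(2) = 0, s(3) = 7, s(4) = 3, s(5) = 4, s(6) = 6, s(7) = 1.
The sequence repeats with period 6.
So s(51) = s(1 + ((51-1) mod 6)) = s(3) = 7.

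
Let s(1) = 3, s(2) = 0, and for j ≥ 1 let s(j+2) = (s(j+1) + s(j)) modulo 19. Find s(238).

3

Listing terms: s(1) = 3; s(2) = 0; s(3) = 3; s(4) = 3; s(5) = 6; s(6) = 9; s(7) = 15; s(8) = 5; s(9) = 1; s(10) = 6; s(11) = 7; s(12) = 13; s(13) = 1; s(14) = 14; s(15) = 15; s(16) = 10; s(17) = 6; s(18) = 16; s(19) = 3; s(20) = 0.
Since (s(19), s(20)) = (s(1), s(2)) = (3, 0) (two consecutive terms determine the rest), the sequence is periodic with period 18.
(238 - 1) mod 18 = 3, so s(238) = s(4) = 3.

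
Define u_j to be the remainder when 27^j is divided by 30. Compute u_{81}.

27

Computing terms: u_0 = 1; u_1 = 27; u_2 = 9; u_3 = 3; u_4 = 21; u_5 = 27.
Since u_5 = u_1 = 27, the sequence is eventually periodic: after a pre-period of length 1 it cycles with period 4.
For j ≥ 1, u_j depends only on (j - 1) mod 4. (81 - 1) mod 4 = 0, so u_{81} = u_1 = 27.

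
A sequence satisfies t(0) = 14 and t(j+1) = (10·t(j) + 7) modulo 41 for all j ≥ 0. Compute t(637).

We have t(0) = 14,  t(1) = 24,  t(2) = 1,  t(3) = 17,  t(4) = 13,  t(5) = 14.
Since t(5) = t(0) = 14, the sequence is periodic with period 5.
So t(637) = t(0 + ((637-0) mod 5)) = t(2) = 1.

1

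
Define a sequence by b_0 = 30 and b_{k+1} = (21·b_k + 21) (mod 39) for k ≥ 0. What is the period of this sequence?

b_0 = 30,  b_1 = 27,  b_2 = 3,  b_3 = 6,  b_4 = 30.
Since b_4 = b_0 = 30, the sequence is periodic with period 4.

4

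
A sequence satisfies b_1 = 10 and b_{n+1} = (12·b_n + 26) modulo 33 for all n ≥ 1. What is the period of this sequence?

Computing terms: b_1 = 10,  b_2 = 14,  b_3 = 29,  b_4 = 11,  b_5 = 26,  b_6 = 8,  b_7 = 23,  b_8 = 5,  b_9 = 20,  b_{10} = 2,  b_{11} = 17,  b_{12} = 32,  b_{13} = 14.
Since b_{13} = b_2 = 14, the sequence is eventually periodic: after a pre-period of length 1 it cycles with period 11.

11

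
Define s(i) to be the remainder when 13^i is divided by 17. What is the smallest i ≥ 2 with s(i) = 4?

Listing terms: s(1) = 13, s(2) = 16, s(3) = 4, s(4) = 1, s(5) = 13.
Since s(5) = s(1) = 13, the sequence is periodic with period 4.
The value 4 first appears (with i ≥ 2) at s(3).

3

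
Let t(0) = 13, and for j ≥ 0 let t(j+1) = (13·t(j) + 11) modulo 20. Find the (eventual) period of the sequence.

4

We have t(0) = 13, t(1) = 0, t(2) = 11, t(3) = 14, t(4) = 13.
Since t(4) = t(0) = 13, the sequence is periodic with period 4.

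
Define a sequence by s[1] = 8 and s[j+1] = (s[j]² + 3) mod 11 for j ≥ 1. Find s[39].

We have s[1] = 8, s[2] = 1, s[3] = 4, s[4] = 8.
The sequence repeats with period 3.
(39 - 1) mod 3 = 2, so s[39] = s[3] = 4.

4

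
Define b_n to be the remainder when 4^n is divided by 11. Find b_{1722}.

b_1 = 4,  b_2 = 5,  b_3 = 9,  b_4 = 3,  b_5 = 1,  b_6 = 4.
The sequence repeats with period 5.
So b_{1722} = b_{1 + ((1722-1) mod 5)} = b_2 = 5.

5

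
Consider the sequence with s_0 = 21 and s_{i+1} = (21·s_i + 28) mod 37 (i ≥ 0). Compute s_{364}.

We have s_0 = 21,  s_1 = 25,  s_2 = 35,  s_3 = 23,  s_4 = 30,  s_5 = 29,  s_6 = 8,  s_7 = 11,  s_8 = 0,  s_9 = 28,  s_{10} = 24,  s_{11} = 14,  s_{12} = 26,  s_{13} = 19,  s_{14} = 20,  s_{15} = 4,  s_{16} = 1,  s_{17} = 12,  s_{18} = 21.
Since s_{18} = s_0 = 21, the sequence is periodic with period 18.
So s_{364} = s_{0 + ((364-0) mod 18)} = s_4 = 30.

30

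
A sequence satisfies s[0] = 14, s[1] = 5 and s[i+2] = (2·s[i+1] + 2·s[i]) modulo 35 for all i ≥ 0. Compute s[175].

s[0] = 14; s[1] = 5; s[2] = 3; s[3] = 16; s[4] = 3; s[5] = 3; s[6] = 12; s[7] = 30; s[8] = 14; s[9] = 18; s[10] = 29; s[11] = 24; s[12] = 1; s[13] = 15; s[14] = 32; s[15] = 24; s[16] = 7; s[17] = 27; s[18] = 33; s[19] = 15; s[20] = 26; s[21] = 12; s[22] = 6; s[23] = 1; s[24] = 14; s[25] = 30; s[26] = 18; s[27] = 26; s[28] = 18; s[29] = 18; s[30] = 2; s[31] = 5; s[32] = 14; s[33] = 3; s[34] = 34; s[35] = 4; s[36] = 6; s[37] = 20; s[38] = 17; s[39] = 4; s[40] = 7; s[41] = 22; s[42] = 23; s[43] = 20; s[44] = 16; s[45] = 2; s[46] = 1; s[47] = 6; s[48] = 14; s[49] = 5.
The sequence repeats with period 48.
So s[175] = s[0 + ((175-0) mod 48)] = s[31] = 5.

5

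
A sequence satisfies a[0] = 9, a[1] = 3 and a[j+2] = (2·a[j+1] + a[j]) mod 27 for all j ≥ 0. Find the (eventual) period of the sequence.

Listing terms: a[0] = 9, a[1] = 3, a[2] = 15, a[3] = 6, a[4] = 0, a[5] = 6, a[6] = 12, a[7] = 3, a[8] = 18, a[9] = 12, a[10] = 15, a[11] = 15, a[12] = 18, a[13] = 24, a[14] = 12, a[15] = 21, a[16] = 0, a[17] = 21, a[18] = 15, a[19] = 24, a[20] = 9, a[21] = 15, a[22] = 12, a[23] = 12, a[24] = 9, a[25] = 3.
The sequence repeats with period 24.

24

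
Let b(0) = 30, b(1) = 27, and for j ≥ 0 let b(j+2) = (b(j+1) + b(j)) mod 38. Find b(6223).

9

Computing terms: b(0) = 30, b(1) = 27, b(2) = 19, b(3) = 8, b(4) = 27, b(5) = 35, b(6) = 24, b(7) = 21, b(8) = 7, b(9) = 28, b(10) = 35, b(11) = 25, b(12) = 22, b(13) = 9, b(14) = 31, b(15) = 2, b(16) = 33, b(17) = 35, b(18) = 30, b(19) = 27.
Since (b(18), b(19)) = (b(0), b(1)) = (30, 27) (two consecutive terms determine the rest), the sequence is periodic with period 18.
So b(6223) = b(0 + ((6223-0) mod 18)) = b(13) = 9.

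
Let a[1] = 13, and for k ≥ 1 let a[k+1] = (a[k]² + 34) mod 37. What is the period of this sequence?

6

We have a[1] = 13; a[2] = 18; a[3] = 25; a[4] = 30; a[5] = 9; a[6] = 4; a[7] = 13.
Since a[7] = a[1] = 13, the sequence is periodic with period 6.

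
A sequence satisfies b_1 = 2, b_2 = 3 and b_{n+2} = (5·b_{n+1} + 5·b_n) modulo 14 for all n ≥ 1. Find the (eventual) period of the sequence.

Computing terms: b_1 = 2, b_2 = 3, b_3 = 11, b_4 = 0, b_5 = 13, b_6 = 9, b_7 = 12, b_8 = 7, b_9 = 11, b_{10} = 6, b_{11} = 1, b_{12} = 7, b_{13} = 12, b_{14} = 11, b_{15} = 3, b_{16} = 0, b_{17} = 1, b_{18} = 5, b_{19} = 2, b_{20} = 7, b_{21} = 3, b_{22} = 8, b_{23} = 13, b_{24} = 7, b_{25} = 2, b_{26} = 3.
Since (b_{25}, b_{26}) = (b_1, b_2) = (2, 3) (two consecutive terms determine the rest), the sequence is periodic with period 24.

24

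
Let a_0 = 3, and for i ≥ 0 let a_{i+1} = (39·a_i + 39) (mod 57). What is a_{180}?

12

Listing terms: a_0 = 3; a_1 = 42; a_2 = 24; a_3 = 6; a_4 = 45; a_5 = 27; a_6 = 9; a_7 = 48; a_8 = 30; a_9 = 12; a_{10} = 51; a_{11} = 33; a_{12} = 15; a_{13} = 54; a_{14} = 36; a_{15} = 18; a_{16} = 0; a_{17} = 39; a_{18} = 21; a_{19} = 3.
Since a_{19} = a_0 = 3, the sequence is periodic with period 19.
(180 - 0) mod 19 = 9, so a_{180} = a_9 = 12.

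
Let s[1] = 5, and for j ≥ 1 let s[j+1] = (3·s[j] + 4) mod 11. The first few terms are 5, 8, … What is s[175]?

4

s[1] = 5; s[2] = 8; s[3] = 6; s[4] = 0; s[5] = 4; s[6] = 5.
Since s[6] = s[1] = 5, the sequence is periodic with period 5.
(175 - 1) mod 5 = 4, so s[175] = s[5] = 4.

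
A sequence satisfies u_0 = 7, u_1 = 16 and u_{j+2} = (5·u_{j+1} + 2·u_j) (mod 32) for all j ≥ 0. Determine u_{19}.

14

u_0 = 7; u_1 = 16; u_2 = 30; u_3 = 22; u_4 = 10; u_5 = 30; u_6 = 10; u_7 = 14; u_8 = 26; u_9 = 30; u_{10} = 10.
Since (u_9, u_{10}) = (u_5, u_6) = (30, 10) (two consecutive terms determine the rest), the sequence is eventually periodic: after a pre-period of length 5 it cycles with period 4.
For j ≥ 5, u_j depends only on (j - 5) mod 4. (19 - 5) mod 4 = 2, so u_{19} = u_7 = 14.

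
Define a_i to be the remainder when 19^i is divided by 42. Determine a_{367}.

19

We have a_0 = 1, a_1 = 19, a_2 = 25, a_3 = 13, a_4 = 37, a_5 = 31, a_6 = 1.
The sequence repeats with period 6.
(367 - 0) mod 6 = 1, so a_{367} = a_1 = 19.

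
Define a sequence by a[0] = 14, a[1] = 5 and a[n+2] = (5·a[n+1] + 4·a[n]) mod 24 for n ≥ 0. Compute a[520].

Computing terms: a[0] = 14, a[1] = 5, a[2] = 9, a[3] = 17, a[4] = 1, a[5] = 1, a[6] = 9, a[7] = 1, a[8] = 17, a[9] = 17, a[10] = 9, a[11] = 17.
Since (a[10], a[11]) = (a[2], a[3]) = (9, 17) (two consecutive terms determine the rest), the sequence is eventually periodic: after a pre-period of length 2 it cycles with period 8.
For n ≥ 2, a[n] depends only on (n - 2) mod 8. (520 - 2) mod 8 = 6, so a[520] = a[8] = 17.

17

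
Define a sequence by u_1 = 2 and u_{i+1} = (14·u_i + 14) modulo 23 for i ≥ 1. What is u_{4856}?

7

Computing terms: u_1 = 2,  u_2 = 19,  u_3 = 4,  u_4 = 1,  u_5 = 5,  u_6 = 15,  u_7 = 17,  u_8 = 22,  u_9 = 0,  u_{10} = 14,  u_{11} = 3,  u_{12} = 10,  u_{13} = 16,  u_{14} = 8,  u_{15} = 11,  u_{16} = 7,  u_{17} = 20,  u_{18} = 18,  u_{19} = 13,  u_{20} = 12,  u_{21} = 21,  u_{22} = 9,  u_{23} = 2.
Since u_{23} = u_1 = 2, the sequence is periodic with period 22.
So u_{4856} = u_{1 + ((4856-1) mod 22)} = u_{16} = 7.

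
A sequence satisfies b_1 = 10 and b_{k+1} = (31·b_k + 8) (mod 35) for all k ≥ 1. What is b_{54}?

Computing terms: b_1 = 10, b_2 = 3, b_3 = 31, b_4 = 24, b_5 = 17, b_6 = 10.
Since b_6 = b_1 = 10, the sequence is periodic with period 5.
(54 - 1) mod 5 = 3, so b_{54} = b_4 = 24.

24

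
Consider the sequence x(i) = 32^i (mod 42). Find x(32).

16

x(1) = 32; x(2) = 16; x(3) = 8; x(4) = 4; x(5) = 2; x(6) = 22; x(7) = 32.
The sequence repeats with period 6.
So x(32) = x(1 + ((32-1) mod 6)) = x(2) = 16.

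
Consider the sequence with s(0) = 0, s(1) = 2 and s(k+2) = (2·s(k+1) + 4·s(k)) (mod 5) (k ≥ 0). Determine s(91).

We have s(0) = 0; s(1) = 2; s(2) = 4; s(3) = 1; s(4) = 3; s(5) = 0; s(6) = 2.
Since (s(5), s(6)) = (s(0), s(1)) = (0, 2) (two consecutive terms determine the rest), the sequence is periodic with period 5.
(91 - 0) mod 5 = 1, so s(91) = s(1) = 2.

2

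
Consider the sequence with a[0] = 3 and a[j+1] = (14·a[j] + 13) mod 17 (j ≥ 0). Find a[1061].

13

Computing terms: a[0] = 3; a[1] = 4; a[2] = 1; a[3] = 10; a[4] = 0; a[5] = 13; a[6] = 8; a[7] = 6; a[8] = 12; a[9] = 11; a[10] = 14; a[11] = 5; a[12] = 15; a[13] = 2; a[14] = 7; a[15] = 9; a[16] = 3.
Since a[16] = a[0] = 3, the sequence is periodic with period 16.
(1061 - 0) mod 16 = 5, so a[1061] = a[5] = 13.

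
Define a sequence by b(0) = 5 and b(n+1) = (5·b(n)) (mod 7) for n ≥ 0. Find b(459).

2

b(0) = 5, b(1) = 4, b(2) = 6, b(3) = 2, b(4) = 3, b(5) = 1, b(6) = 5.
The sequence repeats with period 6.
So b(459) = b(0 + ((459-0) mod 6)) = b(3) = 2.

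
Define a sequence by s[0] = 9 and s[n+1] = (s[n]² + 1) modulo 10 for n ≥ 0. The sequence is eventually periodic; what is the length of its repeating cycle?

We have s[0] = 9,  s[1] = 2,  s[2] = 5,  s[3] = 6,  s[4] = 7,  s[5] = 0,  s[6] = 1,  s[7] = 2.
Since s[7] = s[1] = 2, the sequence is eventually periodic: after a pre-period of length 1 it cycles with period 6.

6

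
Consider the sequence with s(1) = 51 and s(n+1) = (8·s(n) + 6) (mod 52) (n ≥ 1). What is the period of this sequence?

4

We have s(1) = 51, s(2) = 50, s(3) = 42, s(4) = 30, s(5) = 38, s(6) = 50.
Since s(6) = s(2) = 50, the sequence is eventually periodic: after a pre-period of length 1 it cycles with period 4.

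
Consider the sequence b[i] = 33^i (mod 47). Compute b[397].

5

Computing terms: b[1] = 33, b[2] = 8, b[3] = 29, b[4] = 17, b[5] = 44, b[6] = 42, b[7] = 23, b[8] = 7, b[9] = 43, b[10] = 9, b[11] = 15, b[12] = 25, b[13] = 26, b[14] = 12, b[15] = 20, b[16] = 2, b[17] = 19, b[18] = 16, b[19] = 11, b[20] = 34, b[21] = 41, b[22] = 37, b[23] = 46, b[24] = 14, b[25] = 39, b[26] = 18, b[27] = 30, b[28] = 3, b[29] = 5, b[30] = 24, b[31] = 40, b[32] = 4, b[33] = 38, b[34] = 32, b[35] = 22, b[36] = 21, b[37] = 35, b[38] = 27, b[39] = 45, b[40] = 28, b[41] = 31, b[42] = 36, b[43] = 13, b[44] = 6, b[45] = 10, b[46] = 1, b[47] = 33.
Since b[47] = b[1] = 33, the sequence is periodic with period 46.
(397 - 1) mod 46 = 28, so b[397] = b[29] = 5.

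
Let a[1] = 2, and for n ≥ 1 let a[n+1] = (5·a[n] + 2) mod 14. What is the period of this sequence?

Listing terms: a[1] = 2; a[2] = 12; a[3] = 6; a[4] = 4; a[5] = 8; a[6] = 0; a[7] = 2.
Since a[7] = a[1] = 2, the sequence is periodic with period 6.

6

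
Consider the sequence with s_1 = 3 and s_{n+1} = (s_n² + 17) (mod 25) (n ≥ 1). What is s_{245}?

We have s_1 = 3; s_2 = 1; s_3 = 18; s_4 = 16; s_5 = 23; s_6 = 21; s_7 = 8; s_8 = 6; s_9 = 3.
The sequence repeats with period 8.
So s_{245} = s_{1 + ((245-1) mod 8)} = s_5 = 23.

23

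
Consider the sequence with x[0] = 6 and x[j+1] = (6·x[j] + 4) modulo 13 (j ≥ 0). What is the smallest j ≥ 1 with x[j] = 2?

9

x[0] = 6; x[1] = 1; x[2] = 10; x[3] = 12; x[4] = 11; x[5] = 5; x[6] = 8; x[7] = 0; x[8] = 4; x[9] = 2; x[10] = 3; x[11] = 9; x[12] = 6.
The sequence repeats with period 12.
The value 2 first appears (with j ≥ 1) at x[9].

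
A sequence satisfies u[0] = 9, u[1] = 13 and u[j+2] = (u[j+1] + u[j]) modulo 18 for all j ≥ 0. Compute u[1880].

12

We have u[0] = 9,  u[1] = 13,  u[2] = 4,  u[3] = 17,  u[4] = 3,  u[5] = 2,  u[6] = 5,  u[7] = 7,  u[8] = 12,  u[9] = 1,  u[10] = 13,  u[11] = 14,  u[12] = 9,  u[13] = 5,  u[14] = 14,  u[15] = 1,  u[16] = 15,  u[17] = 16,  u[18] = 13,  u[19] = 11,  u[20] = 6,  u[21] = 17,  u[22] = 5,  u[23] = 4,  u[24] = 9,  u[25] = 13.
The sequence repeats with period 24.
So u[1880] = u[0 + ((1880-0) mod 24)] = u[8] = 12.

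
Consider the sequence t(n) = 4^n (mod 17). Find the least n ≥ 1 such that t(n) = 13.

t(0) = 1; t(1) = 4; t(2) = 16; t(3) = 13; t(4) = 1.
The sequence repeats with period 4.
The value 13 first appears (with n ≥ 1) at t(3).

3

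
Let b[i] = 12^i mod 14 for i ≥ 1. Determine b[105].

6

Listing terms: b[1] = 12,  b[2] = 4,  b[3] = 6,  b[4] = 2,  b[5] = 10,  b[6] = 8,  b[7] = 12.
Since b[7] = b[1] = 12, the sequence is periodic with period 6.
So b[105] = b[1 + ((105-1) mod 6)] = b[3] = 6.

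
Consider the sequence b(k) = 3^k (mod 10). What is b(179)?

Listing terms: b(0) = 1, b(1) = 3, b(2) = 9, b(3) = 7, b(4) = 1.
The sequence repeats with period 4.
So b(179) = b(0 + ((179-0) mod 4)) = b(3) = 7.

7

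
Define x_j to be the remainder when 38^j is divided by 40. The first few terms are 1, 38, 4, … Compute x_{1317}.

8

Listing terms: x_0 = 1; x_1 = 38; x_2 = 4; x_3 = 32; x_4 = 16; x_5 = 8; x_6 = 24; x_7 = 32.
Since x_7 = x_3 = 32, the sequence is eventually periodic: after a pre-period of length 3 it cycles with period 4.
For j ≥ 3, x_j depends only on (j - 3) mod 4. (1317 - 3) mod 4 = 2, so x_{1317} = x_5 = 8.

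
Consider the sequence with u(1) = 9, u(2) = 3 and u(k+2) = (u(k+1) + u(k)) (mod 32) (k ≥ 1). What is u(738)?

10

Computing terms: u(1) = 9; u(2) = 3; u(3) = 12; u(4) = 15; u(5) = 27; u(6) = 10; u(7) = 5; u(8) = 15; u(9) = 20; u(10) = 3; u(11) = 23; u(12) = 26; u(13) = 17; u(14) = 11; u(15) = 28; u(16) = 7; u(17) = 3; u(18) = 10; u(19) = 13; u(20) = 23; u(21) = 4; u(22) = 27; u(23) = 31; u(24) = 26; u(25) = 25; u(26) = 19; u(27) = 12; u(28) = 31; u(29) = 11; u(30) = 10; u(31) = 21; u(32) = 31; u(33) = 20; u(34) = 19; u(35) = 7; u(36) = 26; u(37) = 1; u(38) = 27; u(39) = 28; u(40) = 23; u(41) = 19; u(42) = 10; u(43) = 29; u(44) = 7; u(45) = 4; u(46) = 11; u(47) = 15; u(48) = 26; u(49) = 9; u(50) = 3.
Since (u(49), u(50)) = (u(1), u(2)) = (9, 3) (two consecutive terms determine the rest), the sequence is periodic with period 48.
(738 - 1) mod 48 = 17, so u(738) = u(18) = 10.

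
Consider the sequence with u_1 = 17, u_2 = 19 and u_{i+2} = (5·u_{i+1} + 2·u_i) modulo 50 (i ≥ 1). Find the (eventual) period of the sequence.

40

We have u_1 = 17, u_2 = 19, u_3 = 29, u_4 = 33, u_5 = 23, u_6 = 31, u_7 = 1, u_8 = 17, u_9 = 37, u_{10} = 19, u_{11} = 19, u_{12} = 33, u_{13} = 3, u_{14} = 31, u_{15} = 11, u_{16} = 17, u_{17} = 7, u_{18} = 19, u_{19} = 9, u_{20} = 33, u_{21} = 33, u_{22} = 31, u_{23} = 21, u_{24} = 17, u_{25} = 27, u_{26} = 19, u_{27} = 49, u_{28} = 33, u_{29} = 13, u_{30} = 31, u_{31} = 31, u_{32} = 17, u_{33} = 47, u_{34} = 19, u_{35} = 39, u_{36} = 33, u_{37} = 43, u_{38} = 31, u_{39} = 41, u_{40} = 17, u_{41} = 17, u_{42} = 19.
The sequence repeats with period 40.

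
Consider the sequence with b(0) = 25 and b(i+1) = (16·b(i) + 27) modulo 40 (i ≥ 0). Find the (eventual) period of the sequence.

5

b(0) = 25,  b(1) = 27,  b(2) = 19,  b(3) = 11,  b(4) = 3,  b(5) = 35,  b(6) = 27.
Since b(6) = b(1) = 27, the sequence is eventually periodic: after a pre-period of length 1 it cycles with period 5.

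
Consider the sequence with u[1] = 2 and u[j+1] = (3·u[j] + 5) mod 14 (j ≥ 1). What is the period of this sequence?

We have u[1] = 2; u[2] = 11; u[3] = 10; u[4] = 7; u[5] = 12; u[6] = 13; u[7] = 2.
Since u[7] = u[1] = 2, the sequence is periodic with period 6.

6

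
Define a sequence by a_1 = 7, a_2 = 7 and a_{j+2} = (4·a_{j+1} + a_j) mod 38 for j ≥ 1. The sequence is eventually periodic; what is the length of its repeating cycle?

6

a_1 = 7,  a_2 = 7,  a_3 = 35,  a_4 = 33,  a_5 = 15,  a_6 = 17,  a_7 = 7,  a_8 = 7.
The sequence repeats with period 6.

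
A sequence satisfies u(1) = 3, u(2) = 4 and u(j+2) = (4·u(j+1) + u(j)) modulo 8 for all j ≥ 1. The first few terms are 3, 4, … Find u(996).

u(1) = 3; u(2) = 4; u(3) = 3; u(4) = 0; u(5) = 3; u(6) = 4.
The sequence repeats with period 4.
(996 - 1) mod 4 = 3, so u(996) = u(4) = 0.

0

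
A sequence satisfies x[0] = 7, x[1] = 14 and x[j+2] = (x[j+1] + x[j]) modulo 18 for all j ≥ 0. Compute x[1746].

Computing terms: x[0] = 7; x[1] = 14; x[2] = 3; x[3] = 17; x[4] = 2; x[5] = 1; x[6] = 3; x[7] = 4; x[8] = 7; x[9] = 11; x[10] = 0; x[11] = 11; x[12] = 11; x[13] = 4; x[14] = 15; x[15] = 1; x[16] = 16; x[17] = 17; x[18] = 15; x[19] = 14; x[20] = 11; x[21] = 7; x[22] = 0; x[23] = 7; x[24] = 7; x[25] = 14.
Since (x[24], x[25]) = (x[0], x[1]) = (7, 14) (two consecutive terms determine the rest), the sequence is periodic with period 24.
(1746 - 0) mod 24 = 18, so x[1746] = x[18] = 15.

15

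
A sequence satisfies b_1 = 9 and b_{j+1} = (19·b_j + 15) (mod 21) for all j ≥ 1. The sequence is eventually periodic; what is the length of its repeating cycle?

Computing terms: b_1 = 9; b_2 = 18; b_3 = 0; b_4 = 15; b_5 = 6; b_6 = 3; b_7 = 9.
The sequence repeats with period 6.

6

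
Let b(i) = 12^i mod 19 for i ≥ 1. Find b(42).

1

We have b(1) = 12,  b(2) = 11,  b(3) = 18,  b(4) = 7,  b(5) = 8,  b(6) = 1,  b(7) = 12.
Since b(7) = b(1) = 12, the sequence is periodic with period 6.
(42 - 1) mod 6 = 5, so b(42) = b(6) = 1.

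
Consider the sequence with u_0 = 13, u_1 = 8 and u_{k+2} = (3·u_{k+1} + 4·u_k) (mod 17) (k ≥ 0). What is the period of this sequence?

4

Computing terms: u_0 = 13; u_1 = 8; u_2 = 8; u_3 = 5; u_4 = 13; u_5 = 8.
The sequence repeats with period 4.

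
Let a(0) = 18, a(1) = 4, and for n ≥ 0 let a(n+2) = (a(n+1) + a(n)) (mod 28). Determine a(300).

Computing terms: a(0) = 18; a(1) = 4; a(2) = 22; a(3) = 26; a(4) = 20; a(5) = 18; a(6) = 10; a(7) = 0; a(8) = 10; a(9) = 10; a(10) = 20; a(11) = 2; a(12) = 22; a(13) = 24; a(14) = 18; a(15) = 14; a(16) = 4; a(17) = 18; a(18) = 22; a(19) = 12; a(20) = 6; a(21) = 18; a(22) = 24; a(23) = 14; a(24) = 10; a(25) = 24; a(26) = 6; a(27) = 2; a(28) = 8; a(29) = 10; a(30) = 18; a(31) = 0; a(32) = 18; a(33) = 18; a(34) = 8; a(35) = 26; a(36) = 6; a(37) = 4; a(38) = 10; a(39) = 14; a(40) = 24; a(41) = 10; a(42) = 6; a(43) = 16; a(44) = 22; a(45) = 10; a(46) = 4; a(47) = 14; a(48) = 18; a(49) = 4.
The sequence repeats with period 48.
So a(300) = a(0 + ((300-0) mod 48)) = a(12) = 22.

22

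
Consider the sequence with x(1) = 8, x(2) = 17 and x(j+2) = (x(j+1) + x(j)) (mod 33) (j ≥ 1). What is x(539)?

10

x(1) = 8; x(2) = 17; x(3) = 25; x(4) = 9; x(5) = 1; x(6) = 10; x(7) = 11; x(8) = 21; x(9) = 32; x(10) = 20; x(11) = 19; x(12) = 6; x(13) = 25; x(14) = 31; x(15) = 23; x(16) = 21; x(17) = 11; x(18) = 32; x(19) = 10; x(20) = 9; x(21) = 19; x(22) = 28; x(23) = 14; x(24) = 9; x(25) = 23; x(26) = 32; x(27) = 22; x(28) = 21; x(29) = 10; x(30) = 31; x(31) = 8; x(32) = 6; x(33) = 14; x(34) = 20; x(35) = 1; x(36) = 21; x(37) = 22; x(38) = 10; x(39) = 32; x(40) = 9; x(41) = 8; x(42) = 17.
The sequence repeats with period 40.
So x(539) = x(1 + ((539-1) mod 40)) = x(19) = 10.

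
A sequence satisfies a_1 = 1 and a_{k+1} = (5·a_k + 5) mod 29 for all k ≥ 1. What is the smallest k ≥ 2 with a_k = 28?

a_1 = 1; a_2 = 10; a_3 = 26; a_4 = 19; a_5 = 13; a_6 = 12; a_7 = 7; a_8 = 11; a_9 = 2; a_{10} = 15; a_{11} = 22; a_{12} = 28; a_{13} = 0; a_{14} = 5; a_{15} = 1.
The sequence repeats with period 14.
The value 28 first appears (with k ≥ 2) at a_{12}.

12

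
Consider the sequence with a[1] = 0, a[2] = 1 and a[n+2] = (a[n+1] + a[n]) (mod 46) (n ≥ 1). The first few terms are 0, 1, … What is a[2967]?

Listing terms: a[1] = 0; a[2] = 1; a[3] = 1; a[4] = 2; a[5] = 3; a[6] = 5; a[7] = 8; a[8] = 13; a[9] = 21; a[10] = 34; a[11] = 9; a[12] = 43; a[13] = 6; a[14] = 3; a[15] = 9; a[16] = 12; a[17] = 21; a[18] = 33; a[19] = 8; a[20] = 41; a[21] = 3; a[22] = 44; a[23] = 1; a[24] = 45; a[25] = 0; a[26] = 45; a[27] = 45; a[28] = 44; a[29] = 43; a[30] = 41; a[31] = 38; a[32] = 33; a[33] = 25; a[34] = 12; a[35] = 37; a[36] = 3; a[37] = 40; a[38] = 43; a[39] = 37; a[40] = 34; a[41] = 25; a[42] = 13; a[43] = 38; a[44] = 5; a[45] = 43; a[46] = 2; a[47] = 45; a[48] = 1; a[49] = 0; a[50] = 1.
Since (a[49], a[50]) = (a[1], a[2]) = (0, 1) (two consecutive terms determine the rest), the sequence is periodic with period 48.
So a[2967] = a[1 + ((2967-1) mod 48)] = a[39] = 37.

37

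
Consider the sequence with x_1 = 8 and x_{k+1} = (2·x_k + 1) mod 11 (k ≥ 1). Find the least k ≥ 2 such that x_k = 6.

2

We have x_1 = 8; x_2 = 6; x_3 = 2; x_4 = 5; x_5 = 0; x_6 = 1; x_7 = 3; x_8 = 7; x_9 = 4; x_{10} = 9; x_{11} = 8.
Since x_{11} = x_1 = 8, the sequence is periodic with period 10.
The value 6 first appears (with k ≥ 2) at x_2.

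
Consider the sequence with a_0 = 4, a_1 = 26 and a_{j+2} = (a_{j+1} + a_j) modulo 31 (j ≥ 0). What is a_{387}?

Listing terms: a_0 = 4,  a_1 = 26,  a_2 = 30,  a_3 = 25,  a_4 = 24,  a_5 = 18,  a_6 = 11,  a_7 = 29,  a_8 = 9,  a_9 = 7,  a_{10} = 16,  a_{11} = 23,  a_{12} = 8,  a_{13} = 0,  a_{14} = 8,  a_{15} = 8,  a_{16} = 16,  a_{17} = 24,  a_{18} = 9,  a_{19} = 2,  a_{20} = 11,  a_{21} = 13,  a_{22} = 24,  a_{23} = 6,  a_{24} = 30,  a_{25} = 5,  a_{26} = 4,  a_{27} = 9,  a_{28} = 13,  a_{29} = 22,  a_{30} = 4,  a_{31} = 26.
The sequence repeats with period 30.
So a_{387} = a_{0 + ((387-0) mod 30)} = a_{27} = 9.

9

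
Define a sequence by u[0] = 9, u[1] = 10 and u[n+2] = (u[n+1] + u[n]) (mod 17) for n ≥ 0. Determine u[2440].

u[0] = 9; u[1] = 10; u[2] = 2; u[3] = 12; u[4] = 14; u[5] = 9; u[6] = 6; u[7] = 15; u[8] = 4; u[9] = 2; u[10] = 6; u[11] = 8; u[12] = 14; u[13] = 5; u[14] = 2; u[15] = 7; u[16] = 9; u[17] = 16; u[18] = 8; u[19] = 7; u[20] = 15; u[21] = 5; u[22] = 3; u[23] = 8; u[24] = 11; u[25] = 2; u[26] = 13; u[27] = 15; u[28] = 11; u[29] = 9; u[30] = 3; u[31] = 12; u[32] = 15; u[33] = 10; u[34] = 8; u[35] = 1; u[36] = 9; u[37] = 10.
Since (u[36], u[37]) = (u[0], u[1]) = (9, 10) (two consecutive terms determine the rest), the sequence is periodic with period 36.
So u[2440] = u[0 + ((2440-0) mod 36)] = u[28] = 11.

11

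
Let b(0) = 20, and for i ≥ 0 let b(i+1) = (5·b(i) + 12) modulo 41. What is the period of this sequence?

We have b(0) = 20,  b(1) = 30,  b(2) = 39,  b(3) = 2,  b(4) = 22,  b(5) = 40,  b(6) = 7,  b(7) = 6,  b(8) = 1,  b(9) = 17,  b(10) = 15,  b(11) = 5,  b(12) = 37,  b(13) = 33,  b(14) = 13,  b(15) = 36,  b(16) = 28,  b(17) = 29,  b(18) = 34,  b(19) = 18,  b(20) = 20.
The sequence repeats with period 20.

20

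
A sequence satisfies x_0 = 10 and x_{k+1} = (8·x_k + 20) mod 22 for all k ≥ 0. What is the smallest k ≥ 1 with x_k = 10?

We have x_0 = 10; x_1 = 12; x_2 = 6; x_3 = 2; x_4 = 14; x_5 = 0; x_6 = 20; x_7 = 4; x_8 = 8; x_9 = 18; x_{10} = 10.
Since x_{10} = x_0 = 10, the sequence is periodic with period 10.
The value 10 next appears (with k ≥ 1) at x_{10}.

10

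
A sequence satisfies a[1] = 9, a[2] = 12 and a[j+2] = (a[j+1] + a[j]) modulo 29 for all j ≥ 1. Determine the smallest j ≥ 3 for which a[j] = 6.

13

Listing terms: a[1] = 9; a[2] = 12; a[3] = 21; a[4] = 4; a[5] = 25; a[6] = 0; a[7] = 25; a[8] = 25; a[9] = 21; a[10] = 17; a[11] = 9; a[12] = 26; a[13] = 6; a[14] = 3; a[15] = 9; a[16] = 12.
Since (a[15], a[16]) = (a[1], a[2]) = (9, 12) (two consecutive terms determine the rest), the sequence is periodic with period 14.
The value 6 first appears (with j ≥ 3) at a[13].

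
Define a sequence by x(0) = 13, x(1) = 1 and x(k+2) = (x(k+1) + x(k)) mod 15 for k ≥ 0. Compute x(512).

x(0) = 13, x(1) = 1, x(2) = 14, x(3) = 0, x(4) = 14, x(5) = 14, x(6) = 13, x(7) = 12, x(8) = 10, x(9) = 7, x(10) = 2, x(11) = 9, x(12) = 11, x(13) = 5, x(14) = 1, x(15) = 6, x(16) = 7, x(17) = 13, x(18) = 5, x(19) = 3, x(20) = 8, x(21) = 11, x(22) = 4, x(23) = 0, x(24) = 4, x(25) = 4, x(26) = 8, x(27) = 12, x(28) = 5, x(29) = 2, x(30) = 7, x(31) = 9, x(32) = 1, x(33) = 10, x(34) = 11, x(35) = 6, x(36) = 2, x(37) = 8, x(38) = 10, x(39) = 3, x(40) = 13, x(41) = 1.
Since (x(40), x(41)) = (x(0), x(1)) = (13, 1) (two consecutive terms determine the rest), the sequence is periodic with period 40.
So x(512) = x(0 + ((512-0) mod 40)) = x(32) = 1.

1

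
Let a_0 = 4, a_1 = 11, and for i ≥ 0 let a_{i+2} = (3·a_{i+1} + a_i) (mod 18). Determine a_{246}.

Listing terms: a_0 = 4,  a_1 = 11,  a_2 = 1,  a_3 = 14,  a_4 = 7,  a_5 = 17,  a_6 = 4,  a_7 = 11.
Since (a_6, a_7) = (a_0, a_1) = (4, 11) (two consecutive terms determine the rest), the sequence is periodic with period 6.
(246 - 0) mod 6 = 0, so a_{246} = a_0 = 4.

4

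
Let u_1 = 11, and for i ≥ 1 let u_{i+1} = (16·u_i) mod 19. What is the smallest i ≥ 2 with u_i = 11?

10

u_1 = 11; u_2 = 5; u_3 = 4; u_4 = 7; u_5 = 17; u_6 = 6; u_7 = 1; u_8 = 16; u_9 = 9; u_{10} = 11.
Since u_{10} = u_1 = 11, the sequence is periodic with period 9.
The value 11 next appears (with i ≥ 2) at u_{10}.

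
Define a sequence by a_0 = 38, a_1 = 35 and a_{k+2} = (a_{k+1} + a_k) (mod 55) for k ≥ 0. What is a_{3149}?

8

a_0 = 38,  a_1 = 35,  a_2 = 18,  a_3 = 53,  a_4 = 16,  a_5 = 14,  a_6 = 30,  a_7 = 44,  a_8 = 19,  a_9 = 8,  a_{10} = 27,  a_{11} = 35,  a_{12} = 7,  a_{13} = 42,  a_{14} = 49,  a_{15} = 36,  a_{16} = 30,  a_{17} = 11,  a_{18} = 41,  a_{19} = 52,  a_{20} = 38,  a_{21} = 35.
The sequence repeats with period 20.
So a_{3149} = a_{0 + ((3149-0) mod 20)} = a_9 = 8.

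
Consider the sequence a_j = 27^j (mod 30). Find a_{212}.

21

a_0 = 1, a_1 = 27, a_2 = 9, a_3 = 3, a_4 = 21, a_5 = 27.
Since a_5 = a_1 = 27, the sequence is eventually periodic: after a pre-period of length 1 it cycles with period 4.
For j ≥ 1, a_j depends only on (j - 1) mod 4. (212 - 1) mod 4 = 3, so a_{212} = a_4 = 21.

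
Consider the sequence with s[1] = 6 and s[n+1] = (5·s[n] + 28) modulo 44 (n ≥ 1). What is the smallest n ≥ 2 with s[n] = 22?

Listing terms: s[1] = 6,  s[2] = 14,  s[3] = 10,  s[4] = 34,  s[5] = 22,  s[6] = 6.
The sequence repeats with period 5.
The value 22 first appears (with n ≥ 2) at s[5].

5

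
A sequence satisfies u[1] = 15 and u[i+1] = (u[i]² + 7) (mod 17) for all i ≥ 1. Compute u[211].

Listing terms: u[1] = 15; u[2] = 11; u[3] = 9; u[4] = 3; u[5] = 16; u[6] = 8; u[7] = 3.
Since u[7] = u[4] = 3, the sequence is eventually periodic: after a pre-period of length 3 it cycles with period 3.
For i ≥ 4, u[i] depends only on (i - 4) mod 3. (211 - 4) mod 3 = 0, so u[211] = u[4] = 3.

3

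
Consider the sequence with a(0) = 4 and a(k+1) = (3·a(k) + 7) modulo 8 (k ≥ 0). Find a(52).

a(0) = 4; a(1) = 3; a(2) = 0; a(3) = 7; a(4) = 4.
Since a(4) = a(0) = 4, the sequence is periodic with period 4.
(52 - 0) mod 4 = 0, so a(52) = a(0) = 4.

4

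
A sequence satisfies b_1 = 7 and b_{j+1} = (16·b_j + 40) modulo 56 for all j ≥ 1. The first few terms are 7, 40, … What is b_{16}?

We have b_1 = 7, b_2 = 40, b_3 = 8, b_4 = 0, b_5 = 40.
Since b_5 = b_2 = 40, the sequence is eventually periodic: after a pre-period of length 1 it cycles with period 3.
For j ≥ 2, b_j depends only on (j - 2) mod 3. (16 - 2) mod 3 = 2, so b_{16} = b_4 = 0.

0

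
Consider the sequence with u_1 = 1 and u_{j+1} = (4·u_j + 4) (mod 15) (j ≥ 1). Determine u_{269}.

We have u_1 = 1, u_2 = 8, u_3 = 6, u_4 = 13, u_5 = 11, u_6 = 3, u_7 = 1.
The sequence repeats with period 6.
(269 - 1) mod 6 = 4, so u_{269} = u_5 = 11.

11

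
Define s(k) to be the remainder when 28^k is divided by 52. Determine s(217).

28

s(0) = 1,  s(1) = 28,  s(2) = 4,  s(3) = 8,  s(4) = 16,  s(5) = 32,  s(6) = 12,  s(7) = 24,  s(8) = 48,  s(9) = 44,  s(10) = 36,  s(11) = 20,  s(12) = 40,  s(13) = 28.
Since s(13) = s(1) = 28, the sequence is eventually periodic: after a pre-period of length 1 it cycles with period 12.
For k ≥ 1, s(k) depends only on (k - 1) mod 12. (217 - 1) mod 12 = 0, so s(217) = s(1) = 28.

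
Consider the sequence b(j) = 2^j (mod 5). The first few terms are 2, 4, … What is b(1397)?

2

b(1) = 2, b(2) = 4, b(3) = 3, b(4) = 1, b(5) = 2.
The sequence repeats with period 4.
(1397 - 1) mod 4 = 0, so b(1397) = b(1) = 2.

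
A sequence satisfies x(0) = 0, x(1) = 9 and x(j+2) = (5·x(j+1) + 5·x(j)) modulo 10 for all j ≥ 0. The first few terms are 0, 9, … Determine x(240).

0

x(0) = 0; x(1) = 9; x(2) = 5; x(3) = 0; x(4) = 5; x(5) = 5; x(6) = 0.
Since (x(5), x(6)) = (x(2), x(3)) = (5, 0) (two consecutive terms determine the rest), the sequence is eventually periodic: after a pre-period of length 2 it cycles with period 3.
For j ≥ 2, x(j) depends only on (j - 2) mod 3. (240 - 2) mod 3 = 1, so x(240) = x(3) = 0.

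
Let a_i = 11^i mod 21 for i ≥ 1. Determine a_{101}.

We have a_1 = 11; a_2 = 16; a_3 = 8; a_4 = 4; a_5 = 2; a_6 = 1; a_7 = 11.
Since a_7 = a_1 = 11, the sequence is periodic with period 6.
So a_{101} = a_{1 + ((101-1) mod 6)} = a_5 = 2.

2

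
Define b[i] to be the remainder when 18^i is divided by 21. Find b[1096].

Computing terms: b[0] = 1,  b[1] = 18,  b[2] = 9,  b[3] = 15,  b[4] = 18.
Since b[4] = b[1] = 18, the sequence is eventually periodic: after a pre-period of length 1 it cycles with period 3.
For i ≥ 1, b[i] depends only on (i - 1) mod 3. (1096 - 1) mod 3 = 0, so b[1096] = b[1] = 18.

18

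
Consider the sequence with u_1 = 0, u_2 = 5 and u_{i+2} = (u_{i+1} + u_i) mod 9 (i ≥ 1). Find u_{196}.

1

Listing terms: u_1 = 0; u_2 = 5; u_3 = 5; u_4 = 1; u_5 = 6; u_6 = 7; u_7 = 4; u_8 = 2; u_9 = 6; u_{10} = 8; u_{11} = 5; u_{12} = 4; u_{13} = 0; u_{14} = 4; u_{15} = 4; u_{16} = 8; u_{17} = 3; u_{18} = 2; u_{19} = 5; u_{20} = 7; u_{21} = 3; u_{22} = 1; u_{23} = 4; u_{24} = 5; u_{25} = 0; u_{26} = 5.
Since (u_{25}, u_{26}) = (u_1, u_2) = (0, 5) (two consecutive terms determine the rest), the sequence is periodic with period 24.
So u_{196} = u_{1 + ((196-1) mod 24)} = u_4 = 1.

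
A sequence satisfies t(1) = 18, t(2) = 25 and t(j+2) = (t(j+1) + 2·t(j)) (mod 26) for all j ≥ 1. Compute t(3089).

t(1) = 18; t(2) = 25; t(3) = 9; t(4) = 7; t(5) = 25; t(6) = 13; t(7) = 11; t(8) = 11; t(9) = 7; t(10) = 3; t(11) = 17; t(12) = 23; t(13) = 5; t(14) = 25; t(15) = 9.
Since (t(14), t(15)) = (t(2), t(3)) = (25, 9) (two consecutive terms determine the rest), the sequence is eventually periodic: after a pre-period of length 1 it cycles with period 12.
For j ≥ 2, t(j) depends only on (j - 2) mod 12. (3089 - 2) mod 12 = 3, so t(3089) = t(5) = 25.

25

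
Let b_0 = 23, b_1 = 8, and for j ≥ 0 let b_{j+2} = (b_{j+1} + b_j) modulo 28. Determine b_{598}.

18

Computing terms: b_0 = 23; b_1 = 8; b_2 = 3; b_3 = 11; b_4 = 14; b_5 = 25; b_6 = 11; b_7 = 8; b_8 = 19; b_9 = 27; b_{10} = 18; b_{11} = 17; b_{12} = 7; b_{13} = 24; b_{14} = 3; b_{15} = 27; b_{16} = 2; b_{17} = 1; b_{18} = 3; b_{19} = 4; b_{20} = 7; b_{21} = 11; b_{22} = 18; b_{23} = 1; b_{24} = 19; b_{25} = 20; b_{26} = 11; b_{27} = 3; b_{28} = 14; b_{29} = 17; b_{30} = 3; b_{31} = 20; b_{32} = 23; b_{33} = 15; b_{34} = 10; b_{35} = 25; b_{36} = 7; b_{37} = 4; b_{38} = 11; b_{39} = 15; b_{40} = 26; b_{41} = 13; b_{42} = 11; b_{43} = 24; b_{44} = 7; b_{45} = 3; b_{46} = 10; b_{47} = 13; b_{48} = 23; b_{49} = 8.
The sequence repeats with period 48.
(598 - 0) mod 48 = 22, so b_{598} = b_{22} = 18.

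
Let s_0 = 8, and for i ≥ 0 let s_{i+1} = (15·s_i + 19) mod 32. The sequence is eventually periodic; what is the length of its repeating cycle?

4

We have s_0 = 8,  s_1 = 11,  s_2 = 24,  s_3 = 27,  s_4 = 8.
Since s_4 = s_0 = 8, the sequence is periodic with period 4.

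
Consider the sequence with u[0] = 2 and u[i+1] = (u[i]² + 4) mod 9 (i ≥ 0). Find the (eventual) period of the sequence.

3

Listing terms: u[0] = 2, u[1] = 8, u[2] = 5, u[3] = 2.
Since u[3] = u[0] = 2, the sequence is periodic with period 3.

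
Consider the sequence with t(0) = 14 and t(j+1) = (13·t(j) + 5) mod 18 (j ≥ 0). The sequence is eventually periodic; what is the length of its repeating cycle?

18

t(0) = 14, t(1) = 7, t(2) = 6, t(3) = 11, t(4) = 4, t(5) = 3, t(6) = 8, t(7) = 1, t(8) = 0, t(9) = 5, t(10) = 16, t(11) = 15, t(12) = 2, t(13) = 13, t(14) = 12, t(15) = 17, t(16) = 10, t(17) = 9, t(18) = 14.
Since t(18) = t(0) = 14, the sequence is periodic with period 18.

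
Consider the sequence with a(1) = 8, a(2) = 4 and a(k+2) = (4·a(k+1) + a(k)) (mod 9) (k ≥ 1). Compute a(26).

4

a(1) = 8; a(2) = 4; a(3) = 6; a(4) = 1; a(5) = 1; a(6) = 5; a(7) = 3; a(8) = 8; a(9) = 8; a(10) = 4.
Since (a(9), a(10)) = (a(1), a(2)) = (8, 4) (two consecutive terms determine the rest), the sequence is periodic with period 8.
(26 - 1) mod 8 = 1, so a(26) = a(2) = 4.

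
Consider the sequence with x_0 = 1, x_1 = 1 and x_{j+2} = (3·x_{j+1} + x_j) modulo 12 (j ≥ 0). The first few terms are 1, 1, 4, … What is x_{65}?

Listing terms: x_0 = 1; x_1 = 1; x_2 = 4; x_3 = 1; x_4 = 7; x_5 = 10; x_6 = 1; x_7 = 1.
The sequence repeats with period 6.
(65 - 0) mod 6 = 5, so x_{65} = x_5 = 10.

10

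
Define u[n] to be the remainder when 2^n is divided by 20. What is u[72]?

16

Listing terms: u[0] = 1, u[1] = 2, u[2] = 4, u[3] = 8, u[4] = 16, u[5] = 12, u[6] = 4.
Since u[6] = u[2] = 4, the sequence is eventually periodic: after a pre-period of length 2 it cycles with period 4.
For n ≥ 2, u[n] depends only on (n - 2) mod 4. (72 - 2) mod 4 = 2, so u[72] = u[4] = 16.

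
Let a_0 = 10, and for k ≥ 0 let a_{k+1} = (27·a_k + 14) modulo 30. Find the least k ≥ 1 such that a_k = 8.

Listing terms: a_0 = 10, a_1 = 14, a_2 = 2, a_3 = 8, a_4 = 20, a_5 = 14.
Since a_5 = a_1 = 14, the sequence is eventually periodic: after a pre-period of length 1 it cycles with period 4.
The value 8 first appears (with k ≥ 1) at a_3.

3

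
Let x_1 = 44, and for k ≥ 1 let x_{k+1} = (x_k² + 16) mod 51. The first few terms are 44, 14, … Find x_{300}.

x_1 = 44, x_2 = 14, x_3 = 8, x_4 = 29, x_5 = 41, x_6 = 14.
Since x_6 = x_2 = 14, the sequence is eventually periodic: after a pre-period of length 1 it cycles with period 4.
For k ≥ 2, x_k depends only on (k - 2) mod 4. (300 - 2) mod 4 = 2, so x_{300} = x_4 = 29.

29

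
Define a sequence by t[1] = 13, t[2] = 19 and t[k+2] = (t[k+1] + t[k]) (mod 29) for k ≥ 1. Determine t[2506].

Computing terms: t[1] = 13; t[2] = 19; t[3] = 3; t[4] = 22; t[5] = 25; t[6] = 18; t[7] = 14; t[8] = 3; t[9] = 17; t[10] = 20; t[11] = 8; t[12] = 28; t[13] = 7; t[14] = 6; t[15] = 13; t[16] = 19.
Since (t[15], t[16]) = (t[1], t[2]) = (13, 19) (two consecutive terms determine the rest), the sequence is periodic with period 14.
So t[2506] = t[1 + ((2506-1) mod 14)] = t[14] = 6.

6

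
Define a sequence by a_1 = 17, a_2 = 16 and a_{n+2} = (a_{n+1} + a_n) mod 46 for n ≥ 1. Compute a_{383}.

18

We have a_1 = 17; a_2 = 16; a_3 = 33; a_4 = 3; a_5 = 36; a_6 = 39; a_7 = 29; a_8 = 22; a_9 = 5; a_{10} = 27; a_{11} = 32; a_{12} = 13; a_{13} = 45; a_{14} = 12; a_{15} = 11; a_{16} = 23; a_{17} = 34; a_{18} = 11; a_{19} = 45; a_{20} = 10; a_{21} = 9; a_{22} = 19; a_{23} = 28; a_{24} = 1; a_{25} = 29; a_{26} = 30; a_{27} = 13; a_{28} = 43; a_{29} = 10; a_{30} = 7; a_{31} = 17; a_{32} = 24; a_{33} = 41; a_{34} = 19; a_{35} = 14; a_{36} = 33; a_{37} = 1; a_{38} = 34; a_{39} = 35; a_{40} = 23; a_{41} = 12; a_{42} = 35; a_{43} = 1; a_{44} = 36; a_{45} = 37; a_{46} = 27; a_{47} = 18; a_{48} = 45; a_{49} = 17; a_{50} = 16.
The sequence repeats with period 48.
So a_{383} = a_{1 + ((383-1) mod 48)} = a_{47} = 18.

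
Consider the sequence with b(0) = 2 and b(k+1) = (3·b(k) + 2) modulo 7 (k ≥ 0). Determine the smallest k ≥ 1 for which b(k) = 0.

Computing terms: b(0) = 2; b(1) = 1; b(2) = 5; b(3) = 3; b(4) = 4; b(5) = 0; b(6) = 2.
The sequence repeats with period 6.
The value 0 first appears (with k ≥ 1) at b(5).

5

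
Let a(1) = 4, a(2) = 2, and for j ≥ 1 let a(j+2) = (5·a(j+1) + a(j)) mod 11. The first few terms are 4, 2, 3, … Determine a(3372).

Listing terms: a(1) = 4,  a(2) = 2,  a(3) = 3,  a(4) = 6,  a(5) = 0,  a(6) = 6,  a(7) = 8,  a(8) = 2,  a(9) = 7,  a(10) = 4,  a(11) = 5,  a(12) = 7,  a(13) = 7,  a(14) = 9,  a(15) = 8,  a(16) = 5,  a(17) = 0,  a(18) = 5,  a(19) = 3,  a(20) = 9,  a(21) = 4,  a(22) = 7,  a(23) = 6,  a(24) = 4,  a(25) = 4,  a(26) = 2.
The sequence repeats with period 24.
So a(3372) = a(1 + ((3372-1) mod 24)) = a(12) = 7.

7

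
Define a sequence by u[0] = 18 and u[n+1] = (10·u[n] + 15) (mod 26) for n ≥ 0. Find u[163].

13

Listing terms: u[0] = 18,  u[1] = 13,  u[2] = 15,  u[3] = 9,  u[4] = 1,  u[5] = 25,  u[6] = 5,  u[7] = 13.
Since u[7] = u[1] = 13, the sequence is eventually periodic: after a pre-period of length 1 it cycles with period 6.
For n ≥ 1, u[n] depends only on (n - 1) mod 6. (163 - 1) mod 6 = 0, so u[163] = u[1] = 13.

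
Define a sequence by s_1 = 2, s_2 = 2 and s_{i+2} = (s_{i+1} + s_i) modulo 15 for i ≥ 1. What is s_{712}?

Computing terms: s_1 = 2, s_2 = 2, s_3 = 4, s_4 = 6, s_5 = 10, s_6 = 1, s_7 = 11, s_8 = 12, s_9 = 8, s_{10} = 5, s_{11} = 13, s_{12} = 3, s_{13} = 1, s_{14} = 4, s_{15} = 5, s_{16} = 9, s_{17} = 14, s_{18} = 8, s_{19} = 7, s_{20} = 0, s_{21} = 7, s_{22} = 7, s_{23} = 14, s_{24} = 6, s_{25} = 5, s_{26} = 11, s_{27} = 1, s_{28} = 12, s_{29} = 13, s_{30} = 10, s_{31} = 8, s_{32} = 3, s_{33} = 11, s_{34} = 14, s_{35} = 10, s_{36} = 9, s_{37} = 4, s_{38} = 13, s_{39} = 2, s_{40} = 0, s_{41} = 2, s_{42} = 2.
Since (s_{41}, s_{42}) = (s_1, s_2) = (2, 2) (two consecutive terms determine the rest), the sequence is periodic with period 40.
So s_{712} = s_{1 + ((712-1) mod 40)} = s_{32} = 3.

3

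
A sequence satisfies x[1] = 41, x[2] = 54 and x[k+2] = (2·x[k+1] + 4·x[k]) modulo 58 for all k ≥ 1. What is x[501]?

Computing terms: x[1] = 41, x[2] = 54, x[3] = 40, x[4] = 6, x[5] = 56, x[6] = 20, x[7] = 32, x[8] = 28, x[9] = 10, x[10] = 16, x[11] = 14, x[12] = 34, x[13] = 8, x[14] = 36, x[15] = 46, x[16] = 4, x[17] = 18, x[18] = 52, x[19] = 2, x[20] = 38, x[21] = 26, x[22] = 30, x[23] = 48, x[24] = 42, x[25] = 44, x[26] = 24, x[27] = 50, x[28] = 22, x[29] = 12, x[30] = 54, x[31] = 40.
Since (x[30], x[31]) = (x[2], x[3]) = (54, 40) (two consecutive terms determine the rest), the sequence is eventually periodic: after a pre-period of length 1 it cycles with period 28.
For k ≥ 2, x[k] depends only on (k - 2) mod 28. (501 - 2) mod 28 = 23, so x[501] = x[25] = 44.

44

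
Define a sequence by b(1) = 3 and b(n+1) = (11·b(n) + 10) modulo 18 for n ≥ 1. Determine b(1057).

Computing terms: b(1) = 3,  b(2) = 7,  b(3) = 15,  b(4) = 13,  b(5) = 9,  b(6) = 1,  b(7) = 3.
Since b(7) = b(1) = 3, the sequence is periodic with period 6.
So b(1057) = b(1 + ((1057-1) mod 6)) = b(1) = 3.

3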